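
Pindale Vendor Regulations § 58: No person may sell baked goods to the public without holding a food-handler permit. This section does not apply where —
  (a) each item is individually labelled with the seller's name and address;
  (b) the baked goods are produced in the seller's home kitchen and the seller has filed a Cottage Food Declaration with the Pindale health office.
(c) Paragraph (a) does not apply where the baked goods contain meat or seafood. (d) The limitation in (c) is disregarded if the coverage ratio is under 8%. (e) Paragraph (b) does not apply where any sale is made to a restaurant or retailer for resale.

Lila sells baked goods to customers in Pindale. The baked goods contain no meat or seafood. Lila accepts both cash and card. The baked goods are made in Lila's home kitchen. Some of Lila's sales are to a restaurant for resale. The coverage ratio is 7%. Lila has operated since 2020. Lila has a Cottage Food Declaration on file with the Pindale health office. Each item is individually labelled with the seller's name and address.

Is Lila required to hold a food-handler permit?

All of (a)'s requirements are met (items are individually labelled). As to paragraphs (c)–(d): (c) is not triggered — the baked goods contain no meat or seafood. (a) remains available.
Exception (b): the baked goods are home-kitchen produced; a Cottage Food Declaration is on file — every condition holds. But: (e) operates against (b): some sales are to a restaurant for resale. Exception (b) does not apply.

No — exception (a) applies; Lila is not required to hold a food-handler permit.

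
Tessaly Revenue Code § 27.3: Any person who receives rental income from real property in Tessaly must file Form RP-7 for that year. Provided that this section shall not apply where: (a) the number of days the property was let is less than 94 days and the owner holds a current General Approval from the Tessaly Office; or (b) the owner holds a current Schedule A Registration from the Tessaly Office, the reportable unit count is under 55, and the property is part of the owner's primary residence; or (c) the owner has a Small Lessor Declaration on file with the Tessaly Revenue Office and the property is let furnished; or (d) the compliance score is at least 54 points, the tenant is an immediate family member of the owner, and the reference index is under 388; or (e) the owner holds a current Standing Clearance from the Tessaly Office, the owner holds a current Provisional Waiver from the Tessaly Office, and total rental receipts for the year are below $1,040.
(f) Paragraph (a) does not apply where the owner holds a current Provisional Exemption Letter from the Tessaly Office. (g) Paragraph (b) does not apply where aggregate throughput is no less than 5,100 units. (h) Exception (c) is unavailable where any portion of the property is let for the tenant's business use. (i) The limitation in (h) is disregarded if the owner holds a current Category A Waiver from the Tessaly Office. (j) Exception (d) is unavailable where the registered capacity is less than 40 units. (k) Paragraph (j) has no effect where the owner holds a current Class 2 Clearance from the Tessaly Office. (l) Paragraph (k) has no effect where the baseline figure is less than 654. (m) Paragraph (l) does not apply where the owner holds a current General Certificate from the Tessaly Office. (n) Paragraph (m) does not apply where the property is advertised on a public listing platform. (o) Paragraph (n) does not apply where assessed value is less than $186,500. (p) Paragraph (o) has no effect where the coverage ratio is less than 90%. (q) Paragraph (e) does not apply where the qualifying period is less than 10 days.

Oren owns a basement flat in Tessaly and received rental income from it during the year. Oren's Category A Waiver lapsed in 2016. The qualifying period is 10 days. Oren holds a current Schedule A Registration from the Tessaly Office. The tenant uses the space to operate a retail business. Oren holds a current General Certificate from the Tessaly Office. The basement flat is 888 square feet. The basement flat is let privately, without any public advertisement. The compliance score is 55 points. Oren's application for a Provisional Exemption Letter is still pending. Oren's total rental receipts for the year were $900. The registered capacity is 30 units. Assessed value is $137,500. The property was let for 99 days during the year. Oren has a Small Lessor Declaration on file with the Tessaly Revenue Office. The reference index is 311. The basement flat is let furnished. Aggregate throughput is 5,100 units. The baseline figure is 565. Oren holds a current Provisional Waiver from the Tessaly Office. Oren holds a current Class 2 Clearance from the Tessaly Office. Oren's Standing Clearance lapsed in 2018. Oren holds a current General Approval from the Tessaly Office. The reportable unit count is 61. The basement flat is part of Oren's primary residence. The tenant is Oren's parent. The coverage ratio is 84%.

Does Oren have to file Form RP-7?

Exception (a) requires that the number of days the property was let is less than 94 days; but the number of days the property was let is 99 days, not less than 94 days, so (a) is unavailable.
Exception (b) does not apply: the reportable unit count is 61, not under 55.
Exception (c) is satisfied on its face — a Small Lessor Declaration is on file; the property is let furnished. However, paragraphs (h)–(i) must be considered: (h) operates against (c): the space is let for business use. (i), which would lift (h), is not triggered — there is no Category A Waiver in force. (c) is therefore removed.
Exception (d) is satisfied on its face — the compliance score is 55 points, meeting the 54 points threshold; the tenant is an immediate family member; the reference index is 311, under the 388 limit. As to paragraphs (j)–(p): (j) operates (the registered capacity is 30 units, less than the 40 units limit), but is itself disapplied by (k): (k) applies — a current Class 2 Clearance is held. (l) would limit (k) — the baseline figure is 565, less than the 654 limit — but (m) sets (l) aside: (m) operates — a current General Certificate is held. (n), which would lift (m), is not triggered — the property is let privately without advertisement. Exception (d) stands.
Exception (e) fails — the Standing Clearance is not current.

No — exception (d) applies; Oren is not required to file Form RP-7.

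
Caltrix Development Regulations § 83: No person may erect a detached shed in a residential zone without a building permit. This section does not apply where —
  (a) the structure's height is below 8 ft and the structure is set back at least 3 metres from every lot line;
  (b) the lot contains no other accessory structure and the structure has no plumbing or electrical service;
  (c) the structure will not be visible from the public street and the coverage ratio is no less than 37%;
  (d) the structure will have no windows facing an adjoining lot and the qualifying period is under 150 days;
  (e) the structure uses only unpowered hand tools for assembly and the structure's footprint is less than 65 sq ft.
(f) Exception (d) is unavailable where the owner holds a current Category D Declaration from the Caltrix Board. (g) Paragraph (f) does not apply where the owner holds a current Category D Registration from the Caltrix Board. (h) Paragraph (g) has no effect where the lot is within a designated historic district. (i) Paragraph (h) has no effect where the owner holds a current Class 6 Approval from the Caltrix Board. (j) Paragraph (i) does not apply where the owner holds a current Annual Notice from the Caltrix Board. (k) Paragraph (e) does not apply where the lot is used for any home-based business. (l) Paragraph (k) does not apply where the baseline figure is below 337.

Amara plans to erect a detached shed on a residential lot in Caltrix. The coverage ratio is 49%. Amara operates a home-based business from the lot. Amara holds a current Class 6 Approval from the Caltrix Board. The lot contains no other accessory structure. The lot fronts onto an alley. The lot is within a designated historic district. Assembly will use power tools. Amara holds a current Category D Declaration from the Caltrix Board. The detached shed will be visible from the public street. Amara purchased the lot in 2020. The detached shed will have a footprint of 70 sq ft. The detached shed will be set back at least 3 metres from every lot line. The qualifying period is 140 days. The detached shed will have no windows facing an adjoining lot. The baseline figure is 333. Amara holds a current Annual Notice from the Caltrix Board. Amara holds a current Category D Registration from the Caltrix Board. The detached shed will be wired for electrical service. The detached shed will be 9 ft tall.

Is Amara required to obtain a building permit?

Yes — Amara must obtain a building permit.

Exception (a) requires that the structure's height is below 8 ft; but the structure's height is 9 ft, not below 8 ft, so (a) is unavailable.
Exception (b) requires that the structure has no plumbing or electrical service; but electrical service is planned, so (b) is unavailable.
Exception (c) fails — the structure will be visible from the street.
Exception (d)'s conditions are all satisfied: no windows face an adjoining lot; the qualifying period is 140 days, under the 150 days limit. But: (f) applies — a current Category D Declaration is held. (g) applies (a current Category D Registration is held), but yields to (h): (h) operates — the lot is in a historic district. (i) operates (a current Class 6 Approval is held), but is displaced by (j): (j) applies — a current Annual Notice is held. So (d) is unavailable.
Exception (e) requires that the structure uses only unpowered hand tools for assembly; but assembly uses power tools, so (e) is unavailable.
No exception is made out. Amara falls within the general rule.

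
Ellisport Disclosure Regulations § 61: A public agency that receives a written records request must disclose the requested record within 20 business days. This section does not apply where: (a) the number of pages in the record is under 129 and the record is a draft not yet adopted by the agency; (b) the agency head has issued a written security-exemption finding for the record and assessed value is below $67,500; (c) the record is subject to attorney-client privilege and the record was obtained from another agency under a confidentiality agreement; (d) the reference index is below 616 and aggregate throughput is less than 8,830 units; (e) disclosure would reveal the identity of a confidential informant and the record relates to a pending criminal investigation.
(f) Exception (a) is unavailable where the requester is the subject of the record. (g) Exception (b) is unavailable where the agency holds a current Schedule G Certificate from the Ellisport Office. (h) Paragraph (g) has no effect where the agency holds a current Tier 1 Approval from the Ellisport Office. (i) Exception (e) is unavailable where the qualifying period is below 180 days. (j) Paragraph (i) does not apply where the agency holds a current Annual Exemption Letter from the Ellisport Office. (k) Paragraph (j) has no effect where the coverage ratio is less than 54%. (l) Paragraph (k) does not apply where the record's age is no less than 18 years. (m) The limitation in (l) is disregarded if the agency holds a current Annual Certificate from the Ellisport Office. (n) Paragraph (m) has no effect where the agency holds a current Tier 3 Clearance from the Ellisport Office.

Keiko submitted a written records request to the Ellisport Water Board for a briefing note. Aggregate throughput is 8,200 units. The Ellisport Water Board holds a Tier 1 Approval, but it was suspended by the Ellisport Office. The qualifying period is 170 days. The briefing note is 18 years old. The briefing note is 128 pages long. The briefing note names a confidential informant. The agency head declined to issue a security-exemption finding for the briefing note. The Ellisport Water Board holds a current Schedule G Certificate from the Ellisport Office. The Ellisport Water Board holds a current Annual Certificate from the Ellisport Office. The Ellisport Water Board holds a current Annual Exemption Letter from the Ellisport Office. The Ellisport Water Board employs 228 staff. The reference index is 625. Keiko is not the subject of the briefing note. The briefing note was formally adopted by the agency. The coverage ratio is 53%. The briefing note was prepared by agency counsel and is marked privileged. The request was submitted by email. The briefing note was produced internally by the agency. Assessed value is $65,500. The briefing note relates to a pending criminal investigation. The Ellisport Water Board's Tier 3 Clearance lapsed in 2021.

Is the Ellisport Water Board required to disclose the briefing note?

Yes — the Ellisport Water Board must disclose the briefing note.

Exception (a) does not apply: the briefing note has been formally adopted.
Exception (b) does not apply: the agency head declined to issue a security-exemption finding.
Exception (c) does not apply: the briefing note was produced internally.
Exception (d) requires that the reference index is below 616; but the reference index is 625, not below 616, so (d) is unavailable.
Exception (e) is satisfied on its face — the briefing note names a confidential informant; the briefing note relates to a pending investigation. Turning to paragraphs (i)–(n): (i) applies — the qualifying period is 170 days, below the 180 days limit. (j) would limit (i) — a current Annual Exemption Letter is held — but (k) sets (j) aside: (k) operates against (j): the coverage ratio is 53%, less than the 54% limit. (l) operates (the record's age is 18 years, meeting the 18 years threshold), but is displaced by (m): (m) operates against (l): a current Annual Certificate is held. (n), which would lift (m), does not operate here — no current Tier 3 Clearance is held. So (e) is unavailable.
None of the exceptions is available; § 61 applies in full.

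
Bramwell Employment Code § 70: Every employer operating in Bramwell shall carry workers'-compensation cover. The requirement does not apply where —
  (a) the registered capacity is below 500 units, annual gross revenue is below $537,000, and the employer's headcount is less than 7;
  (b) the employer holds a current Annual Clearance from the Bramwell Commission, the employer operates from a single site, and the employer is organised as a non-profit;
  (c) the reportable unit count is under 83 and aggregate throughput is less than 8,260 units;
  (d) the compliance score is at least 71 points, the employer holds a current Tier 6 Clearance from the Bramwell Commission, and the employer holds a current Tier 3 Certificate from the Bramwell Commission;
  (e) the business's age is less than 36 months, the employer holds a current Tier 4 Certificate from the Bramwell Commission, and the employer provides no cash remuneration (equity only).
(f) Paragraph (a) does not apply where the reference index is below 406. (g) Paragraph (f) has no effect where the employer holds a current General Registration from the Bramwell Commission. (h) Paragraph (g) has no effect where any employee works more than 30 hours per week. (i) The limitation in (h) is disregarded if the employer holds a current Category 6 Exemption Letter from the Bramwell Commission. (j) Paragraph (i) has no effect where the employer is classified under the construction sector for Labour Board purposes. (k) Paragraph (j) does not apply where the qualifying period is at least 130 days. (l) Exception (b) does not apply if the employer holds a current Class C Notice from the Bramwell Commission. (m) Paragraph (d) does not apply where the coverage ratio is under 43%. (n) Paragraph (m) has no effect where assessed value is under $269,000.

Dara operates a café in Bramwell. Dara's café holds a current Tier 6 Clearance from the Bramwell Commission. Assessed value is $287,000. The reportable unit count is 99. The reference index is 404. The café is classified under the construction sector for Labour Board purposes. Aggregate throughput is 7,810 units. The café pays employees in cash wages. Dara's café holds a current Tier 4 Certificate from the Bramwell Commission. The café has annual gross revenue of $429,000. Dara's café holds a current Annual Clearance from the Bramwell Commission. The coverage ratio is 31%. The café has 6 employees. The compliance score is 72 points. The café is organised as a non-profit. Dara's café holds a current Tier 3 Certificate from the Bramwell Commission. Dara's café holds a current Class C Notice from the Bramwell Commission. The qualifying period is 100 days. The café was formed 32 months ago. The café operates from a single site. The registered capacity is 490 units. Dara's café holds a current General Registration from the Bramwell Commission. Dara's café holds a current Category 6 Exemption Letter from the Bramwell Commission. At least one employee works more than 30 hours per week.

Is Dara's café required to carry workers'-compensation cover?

Yes — Dara's café must carry workers'-compensation cover.

Exception (a) is satisfied on its face — the registered capacity is 490 units, below the 500 units limit; annual gross revenue is $429,000, below the $537,000 limit; the employer's headcount is 6, less than the 7 limit. Turning to paragraphs (f)–(k): (f) applies — the reference index is 404, below the 406 limit. (g) is triggered (a current General Registration is held), but is overridden by (h): (h) operates — at least one employee exceeds 30 hours/week. (i) operates (a current Category 6 Exemption Letter is held), but is set aside by (j): (j) applies — the café is classified under the construction sector. (k), which would lift (j), is not engaged — the qualifying period is 100 days, short of 130 days. (a) is therefore removed.
Exception (b): a current Annual Clearance is held; the employer operates from a single site; the employer is a non-profit — every condition holds. Turning to paragraph (l): (l) is triggered — a current Class C Notice is held. Exception (b) does not apply.
Exception (c) requires that the reportable unit count is under 83; but the reportable unit count is 99, not under 83, so (c) is unavailable.
Exception (d) is satisfied on its face — the compliance score is 72 points, meeting the 71 points threshold; a current Tier 6 Clearance is held; a current Tier 3 Certificate is held. Turning to paragraphs (m)–(n): (m) is engaged — the coverage ratio is 31%, under the 43% limit. (n) does not operate here (assessed value is $287,000, not under $269,000), so (m) stands. So (d) is unavailable.
Exception (e) does not apply: employees are paid cash wages.
No exception applies. The general rule governs.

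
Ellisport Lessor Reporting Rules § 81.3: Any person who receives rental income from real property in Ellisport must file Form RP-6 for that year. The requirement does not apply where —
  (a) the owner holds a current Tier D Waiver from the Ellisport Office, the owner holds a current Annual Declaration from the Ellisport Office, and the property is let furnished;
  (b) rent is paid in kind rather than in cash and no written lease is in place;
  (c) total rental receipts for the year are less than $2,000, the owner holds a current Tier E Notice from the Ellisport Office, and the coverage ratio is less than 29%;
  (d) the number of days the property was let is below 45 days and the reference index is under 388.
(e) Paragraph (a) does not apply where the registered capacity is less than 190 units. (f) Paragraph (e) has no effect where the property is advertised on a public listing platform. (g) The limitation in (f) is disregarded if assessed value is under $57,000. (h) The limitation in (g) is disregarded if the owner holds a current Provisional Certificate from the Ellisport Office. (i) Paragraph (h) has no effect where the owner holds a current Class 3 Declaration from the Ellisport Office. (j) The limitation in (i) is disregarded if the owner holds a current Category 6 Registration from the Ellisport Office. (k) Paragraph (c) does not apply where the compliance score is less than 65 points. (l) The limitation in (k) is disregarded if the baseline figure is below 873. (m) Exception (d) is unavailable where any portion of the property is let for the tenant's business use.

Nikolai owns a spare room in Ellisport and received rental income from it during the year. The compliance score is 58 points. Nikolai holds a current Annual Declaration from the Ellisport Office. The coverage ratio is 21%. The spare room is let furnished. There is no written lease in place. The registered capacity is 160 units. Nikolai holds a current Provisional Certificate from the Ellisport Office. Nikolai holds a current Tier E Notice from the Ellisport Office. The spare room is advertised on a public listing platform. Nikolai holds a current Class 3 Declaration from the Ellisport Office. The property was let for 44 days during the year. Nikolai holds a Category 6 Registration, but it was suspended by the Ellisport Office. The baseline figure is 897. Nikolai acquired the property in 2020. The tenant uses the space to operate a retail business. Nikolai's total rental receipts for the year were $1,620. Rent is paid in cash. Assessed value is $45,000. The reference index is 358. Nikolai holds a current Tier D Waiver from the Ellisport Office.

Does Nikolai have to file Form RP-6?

Yes — Nikolai must file Form RP-6.

Exception (a)'s conditions are all satisfied: a current Tier D Waiver is held; a current Annual Declaration is held; the property is let furnished. But applying paragraphs (e)–(j): (e) operates against (a): the registered capacity is 160 units, less than the 190 units limit. (f) would limit (e) — the property is publicly advertised — but (g) sets (f) aside: (g) operates against (f): assessed value is $45,000, under the $57,000 limit. (h) would limit (g) — a current Provisional Certificate is held — but (i) sets (h) aside: (i) operates — a current Class 3 Declaration is held. (j) is inapplicable (the Category 6 Registration is not current), so (i) stands. So (a) is unavailable.
Exception (b) does not apply: rent is paid in cash.
All of (c)'s requirements are met (total rental receipts for the year are $1,620, less than the $2,000 limit; a current Tier E Notice is held; the coverage ratio is 21%, less than the 29% limit). However, paragraphs (k)–(l) must be considered: (k) operates against (c): the compliance score is 58 points, less than the 65 points limit. (l), which would lift (k), is not engaged — the baseline figure is 897, not below 873. (c) is therefore removed.
Exception (d)'s conditions are all satisfied: the number of days the property was let is 44 days, below the 45 days limit; the reference index is 358, under the 388 limit. However, paragraph (m) must be considered: (m) operates against (d): the space is let for business use. Exception (d) does not apply.
No exception is made out. Nikolai falls within the general rule.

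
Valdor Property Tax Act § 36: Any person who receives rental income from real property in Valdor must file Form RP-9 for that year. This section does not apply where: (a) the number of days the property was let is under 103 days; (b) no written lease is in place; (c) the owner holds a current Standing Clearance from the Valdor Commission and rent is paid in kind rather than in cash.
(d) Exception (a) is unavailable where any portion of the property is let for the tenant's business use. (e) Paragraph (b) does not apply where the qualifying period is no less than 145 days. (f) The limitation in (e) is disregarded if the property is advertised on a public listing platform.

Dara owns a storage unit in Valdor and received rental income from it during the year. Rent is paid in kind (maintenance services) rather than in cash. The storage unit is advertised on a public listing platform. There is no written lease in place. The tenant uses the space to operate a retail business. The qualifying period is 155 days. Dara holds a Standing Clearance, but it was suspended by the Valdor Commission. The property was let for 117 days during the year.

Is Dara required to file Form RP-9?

No — exception (b) applies; Dara is not required to file Form RP-9.

Exception (a) does not apply: the number of days the property was let is 117 days, not under 103 days.
Exception (b)'s conditions are all satisfied: there is no written lease. Applying paragraphs (e)–(f): (e) would limit (b) — the qualifying period is 155 days, meeting the 145 days threshold — but (f) sets (e) aside: (f) is triggered — the property is publicly advertised. (b) remains available.
Exception (c) does not apply: no current Standing Clearance is held.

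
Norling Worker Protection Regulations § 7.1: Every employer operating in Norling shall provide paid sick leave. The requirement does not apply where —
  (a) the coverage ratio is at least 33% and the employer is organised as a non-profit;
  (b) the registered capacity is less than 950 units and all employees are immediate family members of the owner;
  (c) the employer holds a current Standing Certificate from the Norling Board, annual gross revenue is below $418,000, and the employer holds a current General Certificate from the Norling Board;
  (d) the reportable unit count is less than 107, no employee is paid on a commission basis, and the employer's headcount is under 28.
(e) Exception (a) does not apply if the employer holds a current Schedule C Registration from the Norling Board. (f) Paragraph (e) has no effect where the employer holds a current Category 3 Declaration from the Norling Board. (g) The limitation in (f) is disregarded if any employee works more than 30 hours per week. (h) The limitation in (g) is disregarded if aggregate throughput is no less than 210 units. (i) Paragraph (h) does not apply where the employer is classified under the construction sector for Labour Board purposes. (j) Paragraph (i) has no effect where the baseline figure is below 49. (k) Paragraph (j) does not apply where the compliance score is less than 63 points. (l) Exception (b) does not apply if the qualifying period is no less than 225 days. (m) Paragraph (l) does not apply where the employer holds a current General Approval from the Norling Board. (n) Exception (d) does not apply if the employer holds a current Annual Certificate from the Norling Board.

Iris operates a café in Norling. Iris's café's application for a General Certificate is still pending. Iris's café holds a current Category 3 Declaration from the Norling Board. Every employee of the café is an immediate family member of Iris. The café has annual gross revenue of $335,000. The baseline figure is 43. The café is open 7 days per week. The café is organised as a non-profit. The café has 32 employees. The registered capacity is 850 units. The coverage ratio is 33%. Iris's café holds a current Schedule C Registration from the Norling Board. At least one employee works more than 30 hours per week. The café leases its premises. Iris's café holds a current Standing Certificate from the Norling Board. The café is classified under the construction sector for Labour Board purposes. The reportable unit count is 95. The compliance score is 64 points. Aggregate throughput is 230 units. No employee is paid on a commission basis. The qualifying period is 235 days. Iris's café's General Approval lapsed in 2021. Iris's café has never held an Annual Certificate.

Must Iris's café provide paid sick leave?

No — exception (a) applies; Iris's café is not required to provide paid sick leave.

Exception (a)'s conditions are all satisfied: the coverage ratio is 33%, meeting the 33% threshold; the employer is a non-profit. Applying paragraphs (e)–(k): (e) operates (a current Schedule C Registration is held), but is set aside by (f): (f) operates against (e): a current Category 3 Declaration is held. (g) would limit (f) — at least one employee exceeds 30 hours/week — but (h) sets (g) aside: (h) operates against (g): aggregate throughput is 230 units, meeting the 210 units threshold. (i) would limit (h) — the café is classified under the construction sector — but (j) sets (i) aside: (j) is engaged — the baseline figure is 43, below the 49 limit. (k) is not triggered (the compliance score is 64 points, not less than 63 points), so (j) stands. Exception (a) stands.
Exception (b)'s conditions are all satisfied: the registered capacity is 850 units, less than the 950 units limit; every employee is an immediate family member. Turning to paragraphs (l)–(m): (l) applies — the qualifying period is 235 days, meeting the 225 days threshold. (m) does not operate here (there is no General Approval in force), so (l) stands. Exception (b) does not apply.
Exception (c) requires that the employer holds a current General Certificate from the Norling Board; but no current General Certificate is held, so (c) is unavailable.
Exception (d) fails — the employer's headcount is 32, not under 28.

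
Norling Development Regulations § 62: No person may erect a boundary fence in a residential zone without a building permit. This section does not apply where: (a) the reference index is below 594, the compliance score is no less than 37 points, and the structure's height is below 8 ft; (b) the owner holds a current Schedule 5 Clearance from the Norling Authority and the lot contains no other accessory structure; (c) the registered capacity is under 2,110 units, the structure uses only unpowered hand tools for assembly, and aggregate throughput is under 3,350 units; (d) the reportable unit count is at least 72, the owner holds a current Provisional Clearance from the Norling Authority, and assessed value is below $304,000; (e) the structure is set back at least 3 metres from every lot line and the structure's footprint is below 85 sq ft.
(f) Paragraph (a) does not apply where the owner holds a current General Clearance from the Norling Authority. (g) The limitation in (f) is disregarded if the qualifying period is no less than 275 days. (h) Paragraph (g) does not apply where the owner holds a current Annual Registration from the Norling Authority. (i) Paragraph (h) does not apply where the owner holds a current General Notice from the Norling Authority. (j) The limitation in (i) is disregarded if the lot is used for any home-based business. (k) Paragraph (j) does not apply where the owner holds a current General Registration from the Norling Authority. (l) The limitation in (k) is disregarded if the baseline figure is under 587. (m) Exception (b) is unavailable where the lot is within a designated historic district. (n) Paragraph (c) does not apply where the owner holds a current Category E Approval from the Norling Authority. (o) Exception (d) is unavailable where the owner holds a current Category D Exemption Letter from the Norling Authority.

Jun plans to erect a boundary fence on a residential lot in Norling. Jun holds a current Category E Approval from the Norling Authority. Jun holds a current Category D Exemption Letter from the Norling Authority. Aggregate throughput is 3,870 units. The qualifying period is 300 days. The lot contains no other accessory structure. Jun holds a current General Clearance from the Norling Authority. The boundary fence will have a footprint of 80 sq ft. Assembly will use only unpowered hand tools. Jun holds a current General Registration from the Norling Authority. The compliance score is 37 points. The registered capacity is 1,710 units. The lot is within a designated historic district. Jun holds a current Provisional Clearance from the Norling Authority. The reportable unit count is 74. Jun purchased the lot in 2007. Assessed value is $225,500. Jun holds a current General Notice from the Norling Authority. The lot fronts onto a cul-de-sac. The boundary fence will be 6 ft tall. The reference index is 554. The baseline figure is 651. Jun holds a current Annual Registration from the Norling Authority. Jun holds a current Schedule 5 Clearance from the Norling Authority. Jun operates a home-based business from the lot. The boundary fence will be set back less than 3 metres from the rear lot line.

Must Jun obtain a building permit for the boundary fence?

No — exception (a) applies; Jun does not need a building permit.

Exception (a) is satisfied on its face — the reference index is 554, below the 594 limit; the compliance score is 37 points, meeting the 37 points threshold; the structure's height is 6 ft, below the 8 ft limit. Under paragraphs (f)–(l): (f) is engaged (a current General Clearance is held), but is itself disapplied by (g): (g) operates against (f): the qualifying period is 300 days, meeting the 275 days threshold. (h) operates (a current Annual Registration is held), but is overridden by (i): (i) is triggered — a current General Notice is held. (j) is triggered (a home-based business operates on the lot), but is overridden by (k): (k) is engaged — a current General Registration is held. (l), which would lift (k), is not triggered — the baseline figure is 651, not under 587. So (a) applies.
Exception (b) is satisfied on its face — a current Schedule 5 Clearance is held; the lot has no other accessory structure. Turning to paragraph (m): (m) applies — the lot is in a historic district. (b) is therefore removed.
Exception (c) fails — aggregate throughput is 3,870 units, not under 3,350 units.
Exception (d)'s conditions are all satisfied: the reportable unit count is 74, meeting the 72 threshold; a current Provisional Clearance is held; assessed value is $225,500, below the $304,000 limit. But applying paragraph (o): (o) is triggered — a current Category D Exemption Letter is held. Exception (d) does not apply.
Exception (e) requires that the structure is set back at least 3 metres from every lot line; but the rear setback is under 3 m, so (e) is unavailable.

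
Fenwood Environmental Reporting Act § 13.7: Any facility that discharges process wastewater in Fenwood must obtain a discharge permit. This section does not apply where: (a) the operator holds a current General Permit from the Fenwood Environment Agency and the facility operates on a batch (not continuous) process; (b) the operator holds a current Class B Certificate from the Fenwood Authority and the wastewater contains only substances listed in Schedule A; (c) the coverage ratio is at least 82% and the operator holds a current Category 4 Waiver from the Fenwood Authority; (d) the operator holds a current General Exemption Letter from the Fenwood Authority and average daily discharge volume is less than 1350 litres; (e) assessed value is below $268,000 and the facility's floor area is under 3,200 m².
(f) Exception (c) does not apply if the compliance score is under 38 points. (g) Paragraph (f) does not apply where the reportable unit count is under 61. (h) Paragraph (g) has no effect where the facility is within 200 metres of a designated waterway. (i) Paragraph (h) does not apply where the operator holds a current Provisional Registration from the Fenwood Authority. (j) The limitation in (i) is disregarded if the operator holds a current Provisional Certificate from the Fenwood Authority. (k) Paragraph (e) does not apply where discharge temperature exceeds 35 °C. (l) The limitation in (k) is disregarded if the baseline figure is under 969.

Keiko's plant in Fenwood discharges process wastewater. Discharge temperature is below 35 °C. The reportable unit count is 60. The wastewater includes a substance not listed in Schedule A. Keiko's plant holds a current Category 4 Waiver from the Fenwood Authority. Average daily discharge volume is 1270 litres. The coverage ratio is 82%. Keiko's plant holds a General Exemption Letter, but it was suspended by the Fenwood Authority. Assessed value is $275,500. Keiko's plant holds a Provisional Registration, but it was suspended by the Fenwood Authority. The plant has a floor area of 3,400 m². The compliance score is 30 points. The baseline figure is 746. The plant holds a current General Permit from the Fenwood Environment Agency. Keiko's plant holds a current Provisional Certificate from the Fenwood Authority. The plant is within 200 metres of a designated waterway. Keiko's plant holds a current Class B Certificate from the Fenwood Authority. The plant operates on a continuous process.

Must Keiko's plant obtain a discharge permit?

Exception (a) does not apply: the facility operates on a continuous process.
Exception (b) requires that the wastewater contains only substances listed in Schedule A; but the wastewater includes a non-Schedule-A substance, so (b) is unavailable.
All of (c)'s requirements are met (the coverage ratio is 82%, meeting the 82% threshold; a current Category 4 Waiver is held). But: (f) operates against (c): the compliance score is 30 points, under the 38 points limit. (g) applies (the reportable unit count is 60, under the 61 limit), but is displaced by (h): (h) operates against (g): the plant is within 200 m of a designated waterway. (i), which would lift (h), does not operate here — the Provisional Registration is not current. So (c) is unavailable.
Exception (d) fails — there is no General Exemption Letter in force.
Exception (e) fails — assessed value is $275,500, not below $268,000.
No exception applies. The general rule governs.

Yes — Keiko's plant must obtain a discharge permit.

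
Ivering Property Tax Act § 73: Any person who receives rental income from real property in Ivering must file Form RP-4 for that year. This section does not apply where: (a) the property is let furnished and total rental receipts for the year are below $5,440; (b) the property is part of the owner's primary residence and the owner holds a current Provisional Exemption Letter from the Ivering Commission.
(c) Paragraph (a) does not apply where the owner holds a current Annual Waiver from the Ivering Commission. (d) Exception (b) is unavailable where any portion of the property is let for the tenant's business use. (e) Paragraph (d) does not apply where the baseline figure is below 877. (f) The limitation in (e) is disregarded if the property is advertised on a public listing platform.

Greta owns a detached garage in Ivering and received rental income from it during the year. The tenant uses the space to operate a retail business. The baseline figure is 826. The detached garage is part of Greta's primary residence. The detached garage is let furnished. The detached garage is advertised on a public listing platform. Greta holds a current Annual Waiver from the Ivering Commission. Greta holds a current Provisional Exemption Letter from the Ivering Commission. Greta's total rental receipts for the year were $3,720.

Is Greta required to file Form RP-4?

Exception (a)'s conditions are all satisfied: the property is let furnished; total rental receipts for the year are $3,720, below the $5,440 limit. Turning to paragraph (c): (c) operates against (a): a current Annual Waiver is held. Exception (a) does not apply.
All of (b)'s requirements are met (the detached garage is part of the primary residence; a current Provisional Exemption Letter is held). However, paragraphs (d)–(f) must be considered: (d) operates — the space is let for business use. (e) would limit (d) — the baseline figure is 826, below the 877 limit — but (f) sets (e) aside: (f) operates against (e): the property is publicly advertised. Exception (b) does not apply.
Every exception is unavailable, so the rule governs.

Yes — Greta must file Form RP-4.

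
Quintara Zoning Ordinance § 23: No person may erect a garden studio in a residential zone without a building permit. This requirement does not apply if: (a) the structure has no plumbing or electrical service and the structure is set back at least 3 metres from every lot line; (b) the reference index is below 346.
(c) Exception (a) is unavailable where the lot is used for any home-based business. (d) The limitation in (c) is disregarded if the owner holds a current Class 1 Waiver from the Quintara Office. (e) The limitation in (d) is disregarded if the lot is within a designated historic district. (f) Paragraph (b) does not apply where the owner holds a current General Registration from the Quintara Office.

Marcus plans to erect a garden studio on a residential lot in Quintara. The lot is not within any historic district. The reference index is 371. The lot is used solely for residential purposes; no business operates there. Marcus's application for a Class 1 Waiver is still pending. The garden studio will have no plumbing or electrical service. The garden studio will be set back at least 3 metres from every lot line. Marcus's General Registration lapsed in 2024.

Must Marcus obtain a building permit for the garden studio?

All of (a)'s requirements are met (there is no plumbing or electrical service; the setback is at least 3 m on every side). Considering the limiting provisions: (c), which would limit (a), is inapplicable: the lot is solely residential. (a) remains available.
Exception (b) requires that the reference index is below 346; but the reference index is 371, not below 346, so (b) is unavailable.

No — exception (a) applies; Marcus does not need a building permit.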